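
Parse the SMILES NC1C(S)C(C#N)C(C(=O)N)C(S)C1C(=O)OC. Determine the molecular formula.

Walk through each heavy atom and fill implicit hydrogens from standard valence (C 4, N 3, O 2, S 2, halogen 1):
  atom 1: N, bond orders sum to 1 (valence 3) → 2 H
  atom 2: C, bond orders sum to 3 (valence 4) → 1 H
  atom 3: C, bond orders sum to 3 (valence 4) → 1 H
  atom 4: S, bond orders sum to 1 (valence 2) → 1 H
  atom 5: C, bond orders sum to 3 (valence 4) → 1 H
  atom 6: C, bond orders sum to 4 (valence 4) → 0 H
  atom 7: N, bond orders sum to 3 (valence 3) → 0 H
  atom 8: C, bond orders sum to 3 (valence 4) → 1 H
  atom 9: C, bond orders sum to 4 (valence 4) → 0 H
  atom 10: O, bond orders sum to 2 (valence 2) → 0 H
  atom 11: N, bond orders sum to 1 (valence 3) → 2 H
  atom 12: C, bond orders sum to 3 (valence 4) → 1 H
  atom 13: S, bond orders sum to 1 (valence 2) → 1 H
  atom 14: C, bond orders sum to 3 (valence 4) → 1 H
  atom 15: C, bond orders sum to 4 (valence 4) → 0 H
  atom 16: O, bond orders sum to 2 (valence 2) → 0 H
  atom 17: O, bond orders sum to 2 (valence 2) → 0 H
  atom 18: C, bond orders sum to 1 (valence 4) → 3 H
Totals → C:10, H:15, N:3, O:3, S:2.
In Hill order: C10H15N3O3S2.

C10H15N3O3S2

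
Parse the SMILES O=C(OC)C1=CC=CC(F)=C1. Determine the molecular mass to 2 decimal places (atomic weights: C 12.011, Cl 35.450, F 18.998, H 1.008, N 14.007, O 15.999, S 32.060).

154.14 g/mol

First, the molecular formula is C8H7FO2 (counting implicit H from valence).
  C: 8 × 12.011 = 96.088
  F: 1 × 18.998 = 18.998
  H: 7 × 1.008 = 7.056
  O: 2 × 15.999 = 31.998
Sum: 8×12.011 + 1×18.998 + 7×1.008 + 2×15.999 = 154.140 → 154.14 g/mol.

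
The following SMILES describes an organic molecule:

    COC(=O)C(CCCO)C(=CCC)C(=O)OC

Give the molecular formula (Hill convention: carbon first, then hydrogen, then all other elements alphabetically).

Walk through each heavy atom and fill implicit hydrogens from standard valence (C 4, N 3, O 2, S 2, halogen 1):
  atom 1: C, bond orders sum to 1 (valence 4) → 3 H
  atom 2: O, bond orders sum to 2 (valence 2) → 0 H
  atom 3: C, bond orders sum to 4 (valence 4) → 0 H
  atom 4: O, bond orders sum to 2 (valence 2) → 0 H
  atom 5: C, bond orders sum to 3 (valence 4) → 1 H
  atom 6: C, bond orders sum to 2 (valence 4) → 2 H
  atom 7: C, bond orders sum to 2 (valence 4) → 2 H
  atom 8: C, bond orders sum to 2 (valence 4) → 2 H
  atom 9: O, bond orders sum to 1 (valence 2) → 1 H
  atom 10: C, bond orders sum to 4 (valence 4) → 0 H
  atom 11: C, bond orders sum to 3 (valence 4) → 1 H
  atom 12: C, bond orders sum to 2 (valence 4) → 2 H
  atom 13: C, bond orders sum to 1 (valence 4) → 3 H
  atom 14: C, bond orders sum to 4 (valence 4) → 0 H
  atom 15: O, bond orders sum to 2 (valence 2) → 0 H
  atom 16: O, bond orders sum to 2 (valence 2) → 0 H
  atom 17: C, bond orders sum to 1 (valence 4) → 3 H
Totals → C:12, H:20, O:5.
In Hill order: C12H20O5.

C12H20O5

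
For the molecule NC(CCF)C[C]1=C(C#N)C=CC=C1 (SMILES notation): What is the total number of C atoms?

Count every carbon token in the SMILES (each C, including those in ring-closure positions and inside branches).
Carbon count: 11.

11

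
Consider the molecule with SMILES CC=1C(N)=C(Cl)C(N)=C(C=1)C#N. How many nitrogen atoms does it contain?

Scan the SMILES for N atoms (remember two-letter symbols like Cl and Br are single atoms).
Nitrogen count: 3.

3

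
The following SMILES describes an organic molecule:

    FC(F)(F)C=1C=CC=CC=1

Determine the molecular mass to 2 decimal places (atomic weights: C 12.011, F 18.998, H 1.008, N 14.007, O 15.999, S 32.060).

146.11 g/mol

First, the molecular formula is C7H5F3 (counting implicit H from valence).
  C: 7 × 12.011 = 84.077
  F: 3 × 18.998 = 56.994
  H: 5 × 1.008 = 5.040
Sum: 7×12.011 + 3×18.998 + 5×1.008 = 146.111 → 146.11 g/mol.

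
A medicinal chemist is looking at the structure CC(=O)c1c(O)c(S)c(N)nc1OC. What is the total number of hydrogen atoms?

10

Walk through each heavy atom and fill implicit hydrogens from standard valence (C 4, N 3, O 2, S 2, halogen 1); for lowercase aromatic atoms, an aromatic c carries 1 H when it has two neighbours and 0 H with three, and aromatic n carries 0 H:
  atom 1: C, bond orders sum to 1 (valence 4) → 3 H
  atom 2: C, bond orders sum to 4 (valence 4) → 0 H
  atom 3: O, bond orders sum to 2 (valence 2) → 0 H
  atom 4: aromatic c, 3 neighbours → 0 H
  atom 5: aromatic c, 3 neighbours → 0 H
  atom 6: O, bond orders sum to 1 (valence 2) → 1 H
  atom 7: aromatic c, 3 neighbours → 0 H
  atom 8: S, bond orders sum to 1 (valence 2) → 1 H
  atom 9: aromatic c, 3 neighbours → 0 H
  atom 10: N, bond orders sum to 1 (valence 3) → 2 H
  atom 11: aromatic n, 2 neighbours → 0 H
  atom 12: aromatic c, 3 neighbours → 0 H
  atom 13: O, bond orders sum to 2 (valence 2) → 0 H
  atom 14: C, bond orders sum to 1 (valence 4) → 3 H
Total hydrogens: 10.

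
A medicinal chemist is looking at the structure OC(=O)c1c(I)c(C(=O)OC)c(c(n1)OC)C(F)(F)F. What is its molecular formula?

Walk through each heavy atom and fill implicit hydrogens from standard valence (C 4, N 3, O 2, S 2, halogen 1); for lowercase aromatic atoms, an aromatic c carries 1 H when it has two neighbours and 0 H with three, and aromatic n carries 0 H:
  atom 1: O, bond orders sum to 1 (valence 2) → 1 H
  atom 2: C, bond orders sum to 4 (valence 4) → 0 H
  atom 3: O, bond orders sum to 2 (valence 2) → 0 H
  atom 4: aromatic c, 3 neighbours → 0 H
  atom 5: aromatic c, 3 neighbours → 0 H
  atom 6: I (halogen, monovalent) → 0 H
  atom 7: aromatic c, 3 neighbours → 0 H
  atom 8: C, bond orders sum to 4 (valence 4) → 0 H
  atom 9: O, bond orders sum to 2 (valence 2) → 0 H
  atom 10: O, bond orders sum to 2 (valence 2) → 0 H
  atom 11: C, bond orders sum to 1 (valence 4) → 3 H
  atom 12: aromatic c, 3 neighbours → 0 H
  atom 13: aromatic c, 3 neighbours → 0 H
  atom 14: aromatic n, 2 neighbours → 0 H
  atom 15: O, bond orders sum to 2 (valence 2) → 0 H
  atom 16: C, bond orders sum to 1 (valence 4) → 3 H
  atom 17: C, bond orders sum to 4 (valence 4) → 0 H
  atom 18: F (halogen, monovalent) → 0 H
  atom 19: F (halogen, monovalent) → 0 H
  atom 20: F (halogen, monovalent) → 0 H
Totals → C:10, H:7, F:3, I:1, N:1, O:5.

C10H7F3INO5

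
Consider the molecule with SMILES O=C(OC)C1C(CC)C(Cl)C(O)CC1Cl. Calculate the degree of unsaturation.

Degree of unsaturation = (number of rings) + (number of π bonds).
Ring closures in the SMILES: 1.
π bonds: 1 double bond (each 1 DoU) → 1 DoU from unsaturation.
Total DoU = 1 + 1 = 2.

2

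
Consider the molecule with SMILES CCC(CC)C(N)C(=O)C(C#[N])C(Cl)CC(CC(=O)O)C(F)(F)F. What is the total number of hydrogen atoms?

Walk through each heavy atom and fill implicit hydrogens from standard valence (C 4, N 3, O 2, S 2, halogen 1):
  atom 1: C, bond orders sum to 1 (valence 4) → 3 H
  atom 2: C, bond orders sum to 2 (valence 4) → 2 H
  atom 3: C, bond orders sum to 3 (valence 4) → 1 H
  atom 4: C, bond orders sum to 2 (valence 4) → 2 H
  atom 5: C, bond orders sum to 1 (valence 4) → 3 H
  atom 6: C, bond orders sum to 3 (valence 4) → 1 H
  atom 7: N, bond orders sum to 1 (valence 3) → 2 H
  atom 8: C, bond orders sum to 4 (valence 4) → 0 H
  atom 9: O, bond orders sum to 2 (valence 2) → 0 H
  atom 10: C, bond orders sum to 3 (valence 4) → 1 H
  atom 11: C, bond orders sum to 4 (valence 4) → 0 H
  atom 12: N with explicit H count 0
  atom 13: C, bond orders sum to 3 (valence 4) → 1 H
  atom 14: Cl (halogen, monovalent) → 0 H
  atom 15: C, bond orders sum to 2 (valence 4) → 2 H
  atom 16: C, bond orders sum to 3 (valence 4) → 1 H
  atom 17: C, bond orders sum to 2 (valence 4) → 2 H
  atom 18: C, bond orders sum to 4 (valence 4) → 0 H
  atom 19: O, bond orders sum to 2 (valence 2) → 0 H
  atom 20: O, bond orders sum to 1 (valence 2) → 1 H
  atom 21: C, bond orders sum to 4 (valence 4) → 0 H
  atom 22: F (halogen, monovalent) → 0 H
  atom 23: F (halogen, monovalent) → 0 H
  atom 24: F (halogen, monovalent) → 0 H
Total hydrogens: 22.

22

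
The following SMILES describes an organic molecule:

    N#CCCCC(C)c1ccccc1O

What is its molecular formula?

Walk through each heavy atom and fill implicit hydrogens from standard valence (C 4, N 3, O 2, S 2, halogen 1); for lowercase aromatic atoms, an aromatic c carries 1 H when it has two neighbours and 0 H with three, and aromatic n carries 0 H:
  atom 1: N, bond orders sum to 3 (valence 3) → 0 H
  atom 2: C, bond orders sum to 4 (valence 4) → 0 H
  atom 3: C, bond orders sum to 2 (valence 4) → 2 H
  atom 4: C, bond orders sum to 2 (valence 4) → 2 H
  atom 5: C, bond orders sum to 2 (valence 4) → 2 H
  atom 6: C, bond orders sum to 3 (valence 4) → 1 H
  atom 7: C, bond orders sum to 1 (valence 4) → 3 H
  atom 8: aromatic c, 3 neighbours → 0 H
  atom 9: aromatic c, 2 neighbours → 1 H
  atom 10: aromatic c, 2 neighbours → 1 H
  atom 11: aromatic c, 2 neighbours → 1 H
  atom 12: aromatic c, 2 neighbours → 1 H
  atom 13: aromatic c, 3 neighbours → 0 H
  atom 14: O, bond orders sum to 1 (valence 2) → 1 H
Totals → C:12, H:15, N:1, O:1.
In Hill order: C12H15NO.

C12H15NO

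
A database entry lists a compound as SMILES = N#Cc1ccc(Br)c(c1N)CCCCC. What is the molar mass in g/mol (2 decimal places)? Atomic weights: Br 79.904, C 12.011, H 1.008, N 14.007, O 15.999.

First, the molecular formula is C12H15BrN2 (counting implicit H from valence).
  Br: 1 × 79.904 = 79.904
  C: 12 × 12.011 = 144.132
  H: 15 × 1.008 = 15.120
  N: 2 × 14.007 = 28.014
Sum: 1×79.904 + 12×12.011 + 15×1.008 + 2×14.007 = 267.170 → 267.17 g/mol.

267.17 g/mol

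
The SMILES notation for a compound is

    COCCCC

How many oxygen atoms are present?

Scan the SMILES for O atoms (remember two-letter symbols like Cl and Br are single atoms).
Oxygen count: 1.

1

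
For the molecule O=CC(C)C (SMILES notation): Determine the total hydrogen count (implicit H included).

Walk through each heavy atom and fill implicit hydrogens from standard valence (C 4, N 3, O 2, S 2, halogen 1):
  atom 1: O, bond orders sum to 2 (valence 2) → 0 H
  atom 2: C, bond orders sum to 3 (valence 4) → 1 H
  atom 3: C, bond orders sum to 3 (valence 4) → 1 H
  atom 4: C, bond orders sum to 1 (valence 4) → 3 H
  atom 5: C, bond orders sum to 1 (valence 4) → 3 H
Total hydrogens: 8.

8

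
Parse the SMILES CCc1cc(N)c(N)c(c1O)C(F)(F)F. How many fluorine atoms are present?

3

Scan the SMILES for F atoms (remember two-letter symbols like Cl and Br are single atoms).
Fluorine count: 3.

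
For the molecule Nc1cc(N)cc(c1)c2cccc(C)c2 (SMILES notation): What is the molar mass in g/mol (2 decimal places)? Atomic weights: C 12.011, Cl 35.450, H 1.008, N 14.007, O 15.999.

198.27 g/mol

First, the molecular formula is C13H14N2 (counting implicit H from valence).
  C: 13 × 12.011 = 156.143
  H: 14 × 1.008 = 14.112
  N: 2 × 14.007 = 28.014
Sum: 13×12.011 + 14×1.008 + 2×14.007 = 198.269 → 198.27 g/mol.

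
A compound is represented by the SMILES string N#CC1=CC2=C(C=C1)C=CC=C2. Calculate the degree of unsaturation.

Degree of unsaturation = (number of rings) + (number of π bonds).
Ring closures in the SMILES: 2.
π bonds: 5 double bonds (each 1 DoU), 1 triple bond (each 2 DoU) → 7 DoU from unsaturation.
Total DoU = 2 + 7 = 9.

9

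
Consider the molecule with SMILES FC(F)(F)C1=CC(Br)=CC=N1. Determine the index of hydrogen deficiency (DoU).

4

Degree of unsaturation = (number of rings) + (number of π bonds).
Ring closures in the SMILES: 1.
π bonds: 3 double bonds (each 1 DoU) → 3 DoU from unsaturation.
Total DoU = 1 + 3 = 4.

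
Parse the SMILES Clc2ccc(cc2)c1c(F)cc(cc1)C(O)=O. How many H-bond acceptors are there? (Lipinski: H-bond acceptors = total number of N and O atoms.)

N atoms: 0; O atoms: 2.
Lipinski HBA = 0 + 2 = 2.

2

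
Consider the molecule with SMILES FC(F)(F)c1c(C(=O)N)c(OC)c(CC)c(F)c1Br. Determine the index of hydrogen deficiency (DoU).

Molecular formula: C11H10BrF4NO2.
DoU = (2C + 2 + N − H − X) / 2, where X is the halogen count and O/S are ignored.
    = (2·11 + 2 + 1 − 10 − 5) / 2 = 10 / 2 = 5.

5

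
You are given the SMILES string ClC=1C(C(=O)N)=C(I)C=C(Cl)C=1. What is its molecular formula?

Walk through each heavy atom and fill implicit hydrogens from standard valence (C 4, N 3, O 2, S 2, halogen 1):
  atom 1: Cl (halogen, monovalent) → 0 H
  atom 2: C, bond orders sum to 4 (valence 4) → 0 H
  atom 3: C, bond orders sum to 4 (valence 4) → 0 H
  atom 4: C, bond orders sum to 4 (valence 4) → 0 H
  atom 5: O, bond orders sum to 2 (valence 2) → 0 H
  atom 6: N, bond orders sum to 1 (valence 3) → 2 H
  atom 7: C, bond orders sum to 4 (valence 4) → 0 H
  atom 8: I (halogen, monovalent) → 0 H
  atom 9: C, bond orders sum to 3 (valence 4) → 1 H
  atom 10: C, bond orders sum to 4 (valence 4) → 0 H
  atom 11: Cl (halogen, monovalent) → 0 H
  atom 12: C, bond orders sum to 3 (valence 4) → 1 H
Totals → C:7, H:4, Cl:2, I:1, N:1, O:1.
In Hill order: C7H4Cl2INO.

C7H4Cl2INO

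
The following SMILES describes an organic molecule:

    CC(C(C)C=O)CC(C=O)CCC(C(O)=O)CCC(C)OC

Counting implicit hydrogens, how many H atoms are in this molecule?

Walk through each heavy atom and fill implicit hydrogens from standard valence (C 4, N 3, O 2, S 2, halogen 1):
  atom 1: C, bond orders sum to 1 (valence 4) → 3 H
  atom 2: C, bond orders sum to 3 (valence 4) → 1 H
  atom 3: C, bond orders sum to 3 (valence 4) → 1 H
  atom 4: C, bond orders sum to 1 (valence 4) → 3 H
  atom 5: C, bond orders sum to 3 (valence 4) → 1 H
  atom 6: O, bond orders sum to 2 (valence 2) → 0 H
  atom 7: C, bond orders sum to 2 (valence 4) → 2 H
  atom 8: C, bond orders sum to 3 (valence 4) → 1 H
  atom 9: C, bond orders sum to 3 (valence 4) → 1 H
  atom 10: O, bond orders sum to 2 (valence 2) → 0 H
  atom 11: C, bond orders sum to 2 (valence 4) → 2 H
  atom 12: C, bond orders sum to 2 (valence 4) → 2 H
  atom 13: C, bond orders sum to 3 (valence 4) → 1 H
  atom 14: C, bond orders sum to 4 (valence 4) → 0 H
  atom 15: O, bond orders sum to 1 (valence 2) → 1 H
  atom 16: O, bond orders sum to 2 (valence 2) → 0 H
  atom 17: C, bond orders sum to 2 (valence 4) → 2 H
  atom 18: C, bond orders sum to 2 (valence 4) → 2 H
  atom 19: C, bond orders sum to 3 (valence 4) → 1 H
  atom 20: C, bond orders sum to 1 (valence 4) → 3 H
  atom 21: O, bond orders sum to 2 (valence 2) → 0 H
  atom 22: C, bond orders sum to 1 (valence 4) → 3 H
Total hydrogens: 30.

30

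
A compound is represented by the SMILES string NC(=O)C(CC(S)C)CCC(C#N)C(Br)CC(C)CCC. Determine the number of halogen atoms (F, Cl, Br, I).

Halogen atoms appear at heavy-atom position 15 (1×Br).
Other groups present: 1 amide, 1 nitrile, 1 thiol.
Halogen count: 1.

1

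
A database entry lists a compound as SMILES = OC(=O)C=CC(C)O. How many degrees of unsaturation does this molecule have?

Degree of unsaturation = (number of rings) + (number of π bonds).
Ring closures in the SMILES: 0.
π bonds: 2 double bonds (each 1 DoU) → 2 DoU from unsaturation.
Total DoU = 0 + 2 = 2.

2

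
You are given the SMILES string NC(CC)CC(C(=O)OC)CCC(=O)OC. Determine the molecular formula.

C11H21NO4

Walk through each heavy atom and fill implicit hydrogens from standard valence (C 4, N 3, O 2, S 2, halogen 1):
  atom 1: N, bond orders sum to 1 (valence 3) → 2 H
  atom 2: C, bond orders sum to 3 (valence 4) → 1 H
  atom 3: C, bond orders sum to 2 (valence 4) → 2 H
  atom 4: C, bond orders sum to 1 (valence 4) → 3 H
  atom 5: C, bond orders sum to 2 (valence 4) → 2 H
  atom 6: C, bond orders sum to 3 (valence 4) → 1 H
  atom 7: C, bond orders sum to 4 (valence 4) → 0 H
  atom 8: O, bond orders sum to 2 (valence 2) → 0 H
  atom 9: O, bond orders sum to 2 (valence 2) → 0 H
  atom 10: C, bond orders sum to 1 (valence 4) → 3 H
  atom 11: C, bond orders sum to 2 (valence 4) → 2 H
  atom 12: C, bond orders sum to 2 (valence 4) → 2 H
  atom 13: C, bond orders sum to 4 (valence 4) → 0 H
  atom 14: O, bond orders sum to 2 (valence 2) → 0 H
  atom 15: O, bond orders sum to 2 (valence 2) → 0 H
  atom 16: C, bond orders sum to 1 (valence 4) → 3 H
Totals → C:11, H:21, N:1, O:4.
In Hill order: C11H21NO4.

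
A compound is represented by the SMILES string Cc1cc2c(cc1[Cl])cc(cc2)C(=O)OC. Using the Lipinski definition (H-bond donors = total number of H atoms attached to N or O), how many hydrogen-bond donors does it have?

Donors: find every N or O and count the H atoms it carries.
  atom 14 (O): bond orders sum to 2 → 0 H
  atom 15 (O): bond orders sum to 2 → 0 H
Lipinski HBD = 0.

0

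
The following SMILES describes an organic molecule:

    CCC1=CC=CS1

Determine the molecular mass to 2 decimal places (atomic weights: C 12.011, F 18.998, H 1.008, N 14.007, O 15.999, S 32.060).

112.19 g/mol

First, the molecular formula is C6H8S (counting implicit H from valence).
  C: 6 × 12.011 = 72.066
  H: 8 × 1.008 = 8.064
  S: 1 × 32.060 = 32.060
Sum: 6×12.011 + 8×1.008 + 1×32.060 = 112.190 → 112.19 g/mol.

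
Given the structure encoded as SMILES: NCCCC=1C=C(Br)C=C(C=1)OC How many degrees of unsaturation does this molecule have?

4

Molecular formula: C10H14BrNO.
DoU = (2C + 2 + N − H − X) / 2, where X is the halogen count and O/S are ignored.
    = (2·10 + 2 + 1 − 14 − 1) / 2 = 8 / 2 = 4.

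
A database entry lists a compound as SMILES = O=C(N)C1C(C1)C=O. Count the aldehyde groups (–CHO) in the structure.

1

The aldehyde motif appears at heavy-atom position 7 in the SMILES.
Other groups present: 1 amide.
Aldehyde count: 1.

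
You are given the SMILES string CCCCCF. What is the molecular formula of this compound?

C5H11F

Walk through each heavy atom and fill implicit hydrogens from standard valence (C 4, N 3, O 2, S 2, halogen 1):
  atom 1: C, bond orders sum to 1 (valence 4) → 3 H
  atom 2: C, bond orders sum to 2 (valence 4) → 2 H
  atom 3: C, bond orders sum to 2 (valence 4) → 2 H
  atom 4: C, bond orders sum to 2 (valence 4) → 2 H
  atom 5: C, bond orders sum to 2 (valence 4) → 2 H
  atom 6: F (halogen, monovalent) → 0 H
Totals → C:5, H:11, F:1.
In Hill order: C5H11F.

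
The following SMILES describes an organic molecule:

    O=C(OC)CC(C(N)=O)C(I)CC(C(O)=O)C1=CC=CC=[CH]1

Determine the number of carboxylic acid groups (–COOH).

The carboxylic acid motif appears at heavy-atom position 14 in the SMILES.
Other groups present: 1 amide, 1 ester.
Carboxylic acid count: 1.

1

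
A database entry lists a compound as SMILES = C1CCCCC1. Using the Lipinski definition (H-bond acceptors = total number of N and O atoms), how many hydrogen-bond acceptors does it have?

N atoms: 0; O atoms: 0.
Lipinski HBA = 0 + 0 = 0.

0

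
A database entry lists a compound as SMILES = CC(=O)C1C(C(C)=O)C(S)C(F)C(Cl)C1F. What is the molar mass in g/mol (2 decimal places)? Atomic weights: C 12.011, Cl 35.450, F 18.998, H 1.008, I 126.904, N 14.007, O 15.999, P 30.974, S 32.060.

270.72 g/mol

First, the molecular formula is C10H13ClF2O2S (counting implicit H from valence).
  C: 10 × 12.011 = 120.110
  Cl: 1 × 35.450 = 35.450
  F: 2 × 18.998 = 37.996
  H: 13 × 1.008 = 13.104
  O: 2 × 15.999 = 31.998
  S: 1 × 32.060 = 32.060
Sum: 10×12.011 + 1×35.450 + 2×18.998 + 13×1.008 + 2×15.999 + 1×32.060 = 270.718 → 270.72 g/mol.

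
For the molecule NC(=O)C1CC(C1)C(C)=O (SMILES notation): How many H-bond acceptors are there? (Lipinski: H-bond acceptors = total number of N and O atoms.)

N atoms: 1; O atoms: 2.
Lipinski HBA = 1 + 2 = 3.

3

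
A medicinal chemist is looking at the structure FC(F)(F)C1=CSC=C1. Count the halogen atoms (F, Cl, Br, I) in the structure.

3

Halogen atoms appear at heavy-atom positions 1, 3, 4 (3×F).
Halogen count: 3.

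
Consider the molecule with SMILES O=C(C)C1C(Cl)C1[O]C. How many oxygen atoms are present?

Scan the SMILES for O atoms (remember two-letter symbols like Cl and Br are single atoms).
Oxygen count: 2.

2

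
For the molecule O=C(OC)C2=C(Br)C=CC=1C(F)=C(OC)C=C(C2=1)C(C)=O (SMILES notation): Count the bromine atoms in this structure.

1

Scan the SMILES for Br atoms (remember two-letter symbols like Cl and Br are single atoms).
Bromine count: 1.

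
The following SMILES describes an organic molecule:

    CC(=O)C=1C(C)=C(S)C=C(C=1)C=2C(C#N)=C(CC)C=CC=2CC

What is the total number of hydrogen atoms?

21

Walk through each heavy atom and fill implicit hydrogens from standard valence (C 4, N 3, O 2, S 2, halogen 1):
  atom 1: C, bond orders sum to 1 (valence 4) → 3 H
  atom 2: C, bond orders sum to 4 (valence 4) → 0 H
  atom 3: O, bond orders sum to 2 (valence 2) → 0 H
  atom 4: C, bond orders sum to 4 (valence 4) → 0 H
  atom 5: C, bond orders sum to 4 (valence 4) → 0 H
  atom 6: C, bond orders sum to 1 (valence 4) → 3 H
  atom 7: C, bond orders sum to 4 (valence 4) → 0 H
  atom 8: S, bond orders sum to 1 (valence 2) → 1 H
  atom 9: C, bond orders sum to 3 (valence 4) → 1 H
  atom 10: C, bond orders sum to 4 (valence 4) → 0 H
  atom 11: C, bond orders sum to 3 (valence 4) → 1 H
  atom 12: C, bond orders sum to 4 (valence 4) → 0 H
  atom 13: C, bond orders sum to 4 (valence 4) → 0 H
  atom 14: C, bond orders sum to 4 (valence 4) → 0 H
  atom 15: N, bond orders sum to 3 (valence 3) → 0 H
  atom 16: C, bond orders sum to 4 (valence 4) → 0 H
  atom 17: C, bond orders sum to 2 (valence 4) → 2 H
  atom 18: C, bond orders sum to 1 (valence 4) → 3 H
  atom 19: C, bond orders sum to 3 (valence 4) → 1 H
  atom 20: C, bond orders sum to 3 (valence 4) → 1 H
  atom 21: C, bond orders sum to 4 (valence 4) → 0 H
  atom 22: C, bond orders sum to 2 (valence 4) → 2 H
  atom 23: C, bond orders sum to 1 (valence 4) → 3 H
Total hydrogens: 21.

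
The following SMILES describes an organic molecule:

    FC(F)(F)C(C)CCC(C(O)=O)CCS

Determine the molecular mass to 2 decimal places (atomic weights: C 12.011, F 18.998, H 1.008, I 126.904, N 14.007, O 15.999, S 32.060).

First, the molecular formula is C9H15F3O2S (counting implicit H from valence).
  C: 9 × 12.011 = 108.099
  F: 3 × 18.998 = 56.994
  H: 15 × 1.008 = 15.120
  O: 2 × 15.999 = 31.998
  S: 1 × 32.060 = 32.060
Sum: 9×12.011 + 3×18.998 + 15×1.008 + 2×15.999 + 1×32.060 = 244.271 → 244.27 g/mol.

244.27 g/mol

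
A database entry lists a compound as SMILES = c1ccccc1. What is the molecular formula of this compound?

Walk through each heavy atom and fill implicit hydrogens from standard valence (C 4, N 3, O 2, S 2, halogen 1); for lowercase aromatic atoms, an aromatic c carries 1 H when it has two neighbours and 0 H with three, and aromatic n carries 0 H:
  atom 1: aromatic c, 2 neighbours → 1 H
  atom 2: aromatic c, 2 neighbours → 1 H
  atom 3: aromatic c, 2 neighbours → 1 H
  atom 4: aromatic c, 2 neighbours → 1 H
  atom 5: aromatic c, 2 neighbours → 1 H
  atom 6: aromatic c, 2 neighbours → 1 H
Totals → C:6, H:6.

C6H6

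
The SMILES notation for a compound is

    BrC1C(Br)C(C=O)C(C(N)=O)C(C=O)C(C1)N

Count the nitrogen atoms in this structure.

2

Scan the SMILES for N atoms (remember two-letter symbols like Cl and Br are single atoms).
Nitrogen count: 2.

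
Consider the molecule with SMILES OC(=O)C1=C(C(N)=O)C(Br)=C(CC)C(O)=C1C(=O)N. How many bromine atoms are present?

1

Scan the SMILES for Br atoms (remember two-letter symbols like Cl and Br are single atoms).
Bromine count: 1.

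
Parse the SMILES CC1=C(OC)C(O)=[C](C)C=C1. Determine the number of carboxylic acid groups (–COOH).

Scan the SMILES for the carboxylic acid motif — none present.
Groups that are present: 1 ether, 1 hydroxyl.

0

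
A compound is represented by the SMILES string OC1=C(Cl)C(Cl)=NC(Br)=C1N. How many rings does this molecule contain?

In SMILES, each pair of matching ring-closure digits denotes one ring-closing bond; the number of such bonds equals the number of independent rings.
Ring-closure bonds here: 1.

1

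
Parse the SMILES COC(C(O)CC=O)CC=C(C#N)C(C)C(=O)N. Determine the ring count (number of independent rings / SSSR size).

In SMILES, each pair of matching ring-closure digits denotes one ring-closing bond; the number of such bonds equals the number of independent rings.
Ring-closure bonds here: 0.

0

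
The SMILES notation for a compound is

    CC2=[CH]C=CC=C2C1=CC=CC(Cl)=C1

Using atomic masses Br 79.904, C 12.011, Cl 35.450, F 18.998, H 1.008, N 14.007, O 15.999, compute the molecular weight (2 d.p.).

202.68 g/mol

First, the molecular formula is C13H11Cl (counting implicit H from valence).
  C: 13 × 12.011 = 156.143
  Cl: 1 × 35.450 = 35.450
  H: 11 × 1.008 = 11.088
Sum: 13×12.011 + 1×35.450 + 11×1.008 = 202.681 → 202.68 g/mol.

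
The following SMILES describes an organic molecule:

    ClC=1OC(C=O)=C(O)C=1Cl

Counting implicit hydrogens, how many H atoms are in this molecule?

Walk through each heavy atom and fill implicit hydrogens from standard valence (C 4, N 3, O 2, S 2, halogen 1):
  atom 1: Cl (halogen, monovalent) → 0 H
  atom 2: C, bond orders sum to 4 (valence 4) → 0 H
  atom 3: O, bond orders sum to 2 (valence 2) → 0 H
  atom 4: C, bond orders sum to 4 (valence 4) → 0 H
  atom 5: C, bond orders sum to 3 (valence 4) → 1 H
  atom 6: O, bond orders sum to 2 (valence 2) → 0 H
  atom 7: C, bond orders sum to 4 (valence 4) → 0 H
  atom 8: O, bond orders sum to 1 (valence 2) → 1 H
  atom 9: C, bond orders sum to 4 (valence 4) → 0 H
  atom 10: Cl (halogen, monovalent) → 0 H
Total hydrogens: 2.

2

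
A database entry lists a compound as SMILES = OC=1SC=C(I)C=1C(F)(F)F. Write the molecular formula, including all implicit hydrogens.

Walk through each heavy atom and fill implicit hydrogens from standard valence (C 4, N 3, O 2, S 2, halogen 1):
  atom 1: O, bond orders sum to 1 (valence 2) → 1 H
  atom 2: C, bond orders sum to 4 (valence 4) → 0 H
  atom 3: S, bond orders sum to 2 (valence 2) → 0 H
  atom 4: C, bond orders sum to 3 (valence 4) → 1 H
  atom 5: C, bond orders sum to 4 (valence 4) → 0 H
  atom 6: I (halogen, monovalent) → 0 H
  atom 7: C, bond orders sum to 4 (valence 4) → 0 H
  atom 8: C, bond orders sum to 4 (valence 4) → 0 H
  atom 9: F (halogen, monovalent) → 0 H
  atom 10: F (halogen, monovalent) → 0 H
  atom 11: F (halogen, monovalent) → 0 H
Totals → C:5, H:2, F:3, I:1, O:1, S:1.
In Hill order: C5H2F3IOS.

C5H2F3IOS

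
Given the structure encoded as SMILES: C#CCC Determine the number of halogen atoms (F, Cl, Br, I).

0

Scan the SMILES for the halogen motif — none present.
Groups that are present: 1 alkyne.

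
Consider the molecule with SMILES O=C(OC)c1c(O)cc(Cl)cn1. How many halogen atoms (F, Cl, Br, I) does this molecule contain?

1

Halogen atoms appear at heavy-atom position 10 (1×Cl).
Other groups present: 1 ester, 1 hydroxyl.
Halogen count: 1.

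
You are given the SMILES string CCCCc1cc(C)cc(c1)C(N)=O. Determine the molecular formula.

C12H17NO

Walk through each heavy atom and fill implicit hydrogens from standard valence (C 4, N 3, O 2, S 2, halogen 1); for lowercase aromatic atoms, an aromatic c carries 1 H when it has two neighbours and 0 H with three, and aromatic n carries 0 H:
  atom 1: C, bond orders sum to 1 (valence 4) → 3 H
  atom 2: C, bond orders sum to 2 (valence 4) → 2 H
  atom 3: C, bond orders sum to 2 (valence 4) → 2 H
  atom 4: C, bond orders sum to 2 (valence 4) → 2 H
  atom 5: aromatic c, 3 neighbours → 0 H
  atom 6: aromatic c, 2 neighbours → 1 H
  atom 7: aromatic c, 3 neighbours → 0 H
  atom 8: C, bond orders sum to 1 (valence 4) → 3 H
  atom 9: aromatic c, 2 neighbours → 1 H
  atom 10: aromatic c, 3 neighbours → 0 H
  atom 11: aromatic c, 2 neighbours → 1 H
  atom 12: C, bond orders sum to 4 (valence 4) → 0 H
  atom 13: N, bond orders sum to 1 (valence 3) → 2 H
  atom 14: O, bond orders sum to 2 (valence 2) → 0 H
Totals → C:12, H:17, N:1, O:1.
In Hill order: C12H17NO.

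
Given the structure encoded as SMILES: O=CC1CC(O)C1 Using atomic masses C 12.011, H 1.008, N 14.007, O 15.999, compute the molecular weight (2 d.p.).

First, the molecular formula is C5H8O2 (counting implicit H from valence).
  C: 5 × 12.011 = 60.055
  H: 8 × 1.008 = 8.064
  O: 2 × 15.999 = 31.998
Sum: 5×12.011 + 8×1.008 + 2×15.999 = 100.117 → 100.12 g/mol.

100.12 g/mol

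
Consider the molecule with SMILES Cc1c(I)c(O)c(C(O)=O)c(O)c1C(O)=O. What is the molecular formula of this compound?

C9H7IO6

Walk through each heavy atom and fill implicit hydrogens from standard valence (C 4, N 3, O 2, S 2, halogen 1); for lowercase aromatic atoms, an aromatic c carries 1 H when it has two neighbours and 0 H with three, and aromatic n carries 0 H:
  atom 1: C, bond orders sum to 1 (valence 4) → 3 H
  atom 2: aromatic c, 3 neighbours → 0 H
  atom 3: aromatic c, 3 neighbours → 0 H
  atom 4: I (halogen, monovalent) → 0 H
  atom 5: aromatic c, 3 neighbours → 0 H
  atom 6: O, bond orders sum to 1 (valence 2) → 1 H
  atom 7: aromatic c, 3 neighbours → 0 H
  atom 8: C, bond orders sum to 4 (valence 4) → 0 H
  atom 9: O, bond orders sum to 1 (valence 2) → 1 H
  atom 10: O, bond orders sum to 2 (valence 2) → 0 H
  atom 11: aromatic c, 3 neighbours → 0 H
  atom 12: O, bond orders sum to 1 (valence 2) → 1 H
  atom 13: aromatic c, 3 neighbours → 0 H
  atom 14: C, bond orders sum to 4 (valence 4) → 0 H
  atom 15: O, bond orders sum to 1 (valence 2) → 1 H
  atom 16: O, bond orders sum to 2 (valence 2) → 0 H
Totals → C:9, H:7, I:1, O:6.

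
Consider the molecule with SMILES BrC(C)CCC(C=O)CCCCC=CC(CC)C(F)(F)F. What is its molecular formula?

Walk through each heavy atom and fill implicit hydrogens from standard valence (C 4, N 3, O 2, S 2, halogen 1):
  atom 1: Br (halogen, monovalent) → 0 H
  atom 2: C, bond orders sum to 3 (valence 4) → 1 H
  atom 3: C, bond orders sum to 1 (valence 4) → 3 H
  atom 4: C, bond orders sum to 2 (valence 4) → 2 H
  atom 5: C, bond orders sum to 2 (valence 4) → 2 H
  atom 6: C, bond orders sum to 3 (valence 4) → 1 H
  atom 7: C, bond orders sum to 3 (valence 4) → 1 H
  atom 8: O, bond orders sum to 2 (valence 2) → 0 H
  atom 9: C, bond orders sum to 2 (valence 4) → 2 H
  atom 10: C, bond orders sum to 2 (valence 4) → 2 H
  atom 11: C, bond orders sum to 2 (valence 4) → 2 H
  atom 12: C, bond orders sum to 2 (valence 4) → 2 H
  atom 13: C, bond orders sum to 3 (valence 4) → 1 H
  atom 14: C, bond orders sum to 3 (valence 4) → 1 H
  atom 15: C, bond orders sum to 3 (valence 4) → 1 H
  atom 16: C, bond orders sum to 2 (valence 4) → 2 H
  atom 17: C, bond orders sum to 1 (valence 4) → 3 H
  atom 18: C, bond orders sum to 4 (valence 4) → 0 H
  atom 19: F (halogen, monovalent) → 0 H
  atom 20: F (halogen, monovalent) → 0 H
  atom 21: F (halogen, monovalent) → 0 H
Totals → C:16, H:26, Br:1, F:3, O:1.

C16H26BrF3O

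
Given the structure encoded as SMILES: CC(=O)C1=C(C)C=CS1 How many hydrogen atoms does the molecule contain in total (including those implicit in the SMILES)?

8

Walk through each heavy atom and fill implicit hydrogens from standard valence (C 4, N 3, O 2, S 2, halogen 1):
  atom 1: C, bond orders sum to 1 (valence 4) → 3 H
  atom 2: C, bond orders sum to 4 (valence 4) → 0 H
  atom 3: O, bond orders sum to 2 (valence 2) → 0 H
  atom 4: C, bond orders sum to 4 (valence 4) → 0 H
  atom 5: C, bond orders sum to 4 (valence 4) → 0 H
  atom 6: C, bond orders sum to 1 (valence 4) → 3 H
  atom 7: C, bond orders sum to 3 (valence 4) → 1 H
  atom 8: C, bond orders sum to 3 (valence 4) → 1 H
  atom 9: S, bond orders sum to 2 (valence 2) → 0 H
Total hydrogens: 8.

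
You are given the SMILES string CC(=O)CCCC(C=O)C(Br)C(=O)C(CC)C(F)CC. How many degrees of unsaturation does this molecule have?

Degree of unsaturation = (number of rings) + (number of π bonds).
Ring closures in the SMILES: 0.
π bonds: 3 double bonds (each 1 DoU) → 3 DoU from unsaturation.
Total DoU = 0 + 3 = 3.

3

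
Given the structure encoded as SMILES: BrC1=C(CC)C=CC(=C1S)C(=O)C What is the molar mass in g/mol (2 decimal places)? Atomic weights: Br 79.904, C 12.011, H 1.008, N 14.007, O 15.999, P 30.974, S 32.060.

First, the molecular formula is C10H11BrOS (counting implicit H from valence).
  Br: 1 × 79.904 = 79.904
  C: 10 × 12.011 = 120.110
  H: 11 × 1.008 = 11.088
  O: 1 × 15.999 = 15.999
  S: 1 × 32.060 = 32.060
Sum: 1×79.904 + 10×12.011 + 11×1.008 + 1×15.999 + 1×32.060 = 259.161 → 259.16 g/mol.

259.16 g/mol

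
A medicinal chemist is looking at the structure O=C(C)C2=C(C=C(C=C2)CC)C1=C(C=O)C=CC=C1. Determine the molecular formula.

C17H16O2

Walk through each heavy atom and fill implicit hydrogens from standard valence (C 4, N 3, O 2, S 2, halogen 1):
  atom 1: O, bond orders sum to 2 (valence 2) → 0 H
  atom 2: C, bond orders sum to 4 (valence 4) → 0 H
  atom 3: C, bond orders sum to 1 (valence 4) → 3 H
  atom 4: C, bond orders sum to 4 (valence 4) → 0 H
  atom 5: C, bond orders sum to 4 (valence 4) → 0 H
  atom 6: C, bond orders sum to 3 (valence 4) → 1 H
  atom 7: C, bond orders sum to 4 (valence 4) → 0 H
  atom 8: C, bond orders sum to 3 (valence 4) → 1 H
  atom 9: C, bond orders sum to 3 (valence 4) → 1 H
  atom 10: C, bond orders sum to 2 (valence 4) → 2 H
  atom 11: C, bond orders sum to 1 (valence 4) → 3 H
  atom 12: C, bond orders sum to 4 (valence 4) → 0 H
  atom 13: C, bond orders sum to 4 (valence 4) → 0 H
  atom 14: C, bond orders sum to 3 (valence 4) → 1 H
  atom 15: O, bond orders sum to 2 (valence 2) → 0 H
  atom 16: C, bond orders sum to 3 (valence 4) → 1 H
  atom 17: C, bond orders sum to 3 (valence 4) → 1 H
  atom 18: C, bond orders sum to 3 (valence 4) → 1 H
  atom 19: C, bond orders sum to 3 (valence 4) → 1 H
Totals → C:17, H:16, O:2.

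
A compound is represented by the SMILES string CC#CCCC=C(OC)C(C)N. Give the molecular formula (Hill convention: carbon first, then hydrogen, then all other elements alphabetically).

Walk through each heavy atom and fill implicit hydrogens from standard valence (C 4, N 3, O 2, S 2, halogen 1):
  atom 1: C, bond orders sum to 1 (valence 4) → 3 H
  atom 2: C, bond orders sum to 4 (valence 4) → 0 H
  atom 3: C, bond orders sum to 4 (valence 4) → 0 H
  atom 4: C, bond orders sum to 2 (valence 4) → 2 H
  atom 5: C, bond orders sum to 2 (valence 4) → 2 H
  atom 6: C, bond orders sum to 3 (valence 4) → 1 H
  atom 7: C, bond orders sum to 4 (valence 4) → 0 H
  atom 8: O, bond orders sum to 2 (valence 2) → 0 H
  atom 9: C, bond orders sum to 1 (valence 4) → 3 H
  atom 10: C, bond orders sum to 3 (valence 4) → 1 H
  atom 11: C, bond orders sum to 1 (valence 4) → 3 H
  atom 12: N, bond orders sum to 1 (valence 3) → 2 H
Totals → C:10, H:17, N:1, O:1.

C10H17NO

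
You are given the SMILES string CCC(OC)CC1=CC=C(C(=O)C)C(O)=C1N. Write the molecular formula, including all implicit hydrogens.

Walk through each heavy atom and fill implicit hydrogens from standard valence (C 4, N 3, O 2, S 2, halogen 1):
  atom 1: C, bond orders sum to 1 (valence 4) → 3 H
  atom 2: C, bond orders sum to 2 (valence 4) → 2 H
  atom 3: C, bond orders sum to 3 (valence 4) → 1 H
  atom 4: O, bond orders sum to 2 (valence 2) → 0 H
  atom 5: C, bond orders sum to 1 (valence 4) → 3 H
  atom 6: C, bond orders sum to 2 (valence 4) → 2 H
  atom 7: C, bond orders sum to 4 (valence 4) → 0 H
  atom 8: C, bond orders sum to 3 (valence 4) → 1 H
  atom 9: C, bond orders sum to 3 (valence 4) → 1 H
  atom 10: C, bond orders sum to 4 (valence 4) → 0 H
  atom 11: C, bond orders sum to 4 (valence 4) → 0 H
  atom 12: O, bond orders sum to 2 (valence 2) → 0 H
  atom 13: C, bond orders sum to 1 (valence 4) → 3 H
  atom 14: C, bond orders sum to 4 (valence 4) → 0 H
  atom 15: O, bond orders sum to 1 (valence 2) → 1 H
  atom 16: C, bond orders sum to 4 (valence 4) → 0 H
  atom 17: N, bond orders sum to 1 (valence 3) → 2 H
Totals → C:13, H:19, N:1, O:3.
In Hill order: C13H19NO3.

C13H19NO3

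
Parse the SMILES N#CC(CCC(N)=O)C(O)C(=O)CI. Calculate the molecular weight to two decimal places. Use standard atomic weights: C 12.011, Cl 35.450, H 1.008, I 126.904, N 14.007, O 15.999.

310.09 g/mol

First, the molecular formula is C8H11IN2O3 (counting implicit H from valence).
  C: 8 × 12.011 = 96.088
  H: 11 × 1.008 = 11.088
  I: 1 × 126.904 = 126.904
  N: 2 × 14.007 = 28.014
  O: 3 × 15.999 = 47.997
Sum: 8×12.011 + 11×1.008 + 1×126.904 + 2×14.007 + 3×15.999 = 310.091 → 310.09 g/mol.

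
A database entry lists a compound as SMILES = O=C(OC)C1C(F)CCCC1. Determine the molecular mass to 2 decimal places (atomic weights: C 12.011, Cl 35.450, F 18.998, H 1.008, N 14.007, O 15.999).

First, the molecular formula is C8H13FO2 (counting implicit H from valence).
  C: 8 × 12.011 = 96.088
  F: 1 × 18.998 = 18.998
  H: 13 × 1.008 = 13.104
  O: 2 × 15.999 = 31.998
Sum: 8×12.011 + 1×18.998 + 13×1.008 + 2×15.999 = 160.188 → 160.19 g/mol.

160.19 g/mol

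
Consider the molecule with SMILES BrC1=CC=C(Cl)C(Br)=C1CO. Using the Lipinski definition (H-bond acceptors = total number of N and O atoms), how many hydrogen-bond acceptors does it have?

1

N atoms: 0; O atoms: 1.
Lipinski HBA = 0 + 1 = 1.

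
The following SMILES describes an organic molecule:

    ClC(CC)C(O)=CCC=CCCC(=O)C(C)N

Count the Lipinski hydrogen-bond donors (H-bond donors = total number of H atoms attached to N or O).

Donors: find every N or O and count the H atoms it carries.
  atom 6 (O): bond orders sum to 1 → 1 H
  atom 14 (O): bond orders sum to 2 → 0 H
  atom 17 (N): bond orders sum to 1 → 2 H
Lipinski HBD = 3.

3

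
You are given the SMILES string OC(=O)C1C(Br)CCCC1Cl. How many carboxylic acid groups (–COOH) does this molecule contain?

1

The carboxylic acid motif appears at heavy-atom position 2 in the SMILES.
Carboxylic acid count: 1.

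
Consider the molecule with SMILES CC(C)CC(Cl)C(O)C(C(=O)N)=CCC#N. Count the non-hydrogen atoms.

Every atom symbol written in the SMILES (organic subset) is one heavy atom; implicit H are not written.
Heavy atoms by element → C:11, Cl:1, N:2, O:2.
Total: 16.

16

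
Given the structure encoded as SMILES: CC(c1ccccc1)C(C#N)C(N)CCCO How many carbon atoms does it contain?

Count every carbon token in the SMILES (each C, including those in ring-closure positions and inside branches).
Carbon count: 14.

14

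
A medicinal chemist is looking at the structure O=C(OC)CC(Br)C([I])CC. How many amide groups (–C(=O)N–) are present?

Scan the SMILES for the amide motif — none present.
Groups that are present: 1 ester.

0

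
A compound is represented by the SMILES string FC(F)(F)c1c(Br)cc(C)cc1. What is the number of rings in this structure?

In SMILES, each pair of matching ring-closure digits denotes one ring-closing bond; the number of such bonds equals the number of independent rings.
Ring-closure bonds here: 1.

1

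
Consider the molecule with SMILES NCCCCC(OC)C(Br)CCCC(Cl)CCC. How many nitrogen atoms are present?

1

Scan the SMILES for N atoms (remember two-letter symbols like Cl and Br are single atoms).
Nitrogen count: 1.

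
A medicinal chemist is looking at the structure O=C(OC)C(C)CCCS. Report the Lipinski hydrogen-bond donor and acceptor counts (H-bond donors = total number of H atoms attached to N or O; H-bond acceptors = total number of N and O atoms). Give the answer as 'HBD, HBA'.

0, 2

Donors: find every N or O and count the H atoms it carries.
  atom 1 (O): bond orders sum to 2 → 0 H
  atom 3 (O): bond orders sum to 2 → 0 H
Lipinski HBD = 0.
Acceptors: N atoms = 0, O atoms = 2 → HBA = 2.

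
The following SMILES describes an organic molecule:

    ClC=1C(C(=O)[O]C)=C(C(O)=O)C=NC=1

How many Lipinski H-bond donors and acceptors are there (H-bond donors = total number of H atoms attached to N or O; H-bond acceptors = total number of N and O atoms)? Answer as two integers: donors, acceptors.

1, 5

Donors: find every N or O and count the H atoms it carries.
  atom 5 (O): bond orders sum to 2 → 0 H
  atom 6 (O): bond orders sum to 2 → 0 H
  atom 10 (O): bond orders sum to 1 → 1 H
  atom 11 (O): bond orders sum to 2 → 0 H
  atom 13 (N): bond orders sum to 3 → 0 H
Lipinski HBD = 1.
Acceptors: N atoms = 1, O atoms = 4 → HBA = 5.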